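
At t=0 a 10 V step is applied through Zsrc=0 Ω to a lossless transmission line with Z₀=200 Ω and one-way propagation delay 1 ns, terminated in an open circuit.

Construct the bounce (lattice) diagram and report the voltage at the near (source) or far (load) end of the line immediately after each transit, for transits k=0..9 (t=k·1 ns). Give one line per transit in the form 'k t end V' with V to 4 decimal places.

Γ_L=1.000000, Γ_S=-1.000000; launch V₁=10·200/200=10.000000
k=0 src: V=10.0000
k=1 load: inc=10.000000, refl=10.000000·1.000000=10.0000; V=0.000000+10.000000+10.000000=20.0000
k=2 src: inc=10.000000, refl=10.000000·-1.000000=-10.0000; V=10.000000+10.000000+-10.000000=10.0000
k=3 load: inc=-10.000000, refl=-10.000000·1.000000=-10.0000; V=20.000000+-10.000000+-10.000000=0.0000
k=4 src: inc=-10.000000, refl=-10.000000·-1.000000=10.0000; V=10.000000+-10.000000+10.000000=10.0000
k=5 load: inc=10.000000, refl=10.000000·1.000000=10.0000; V=0.000000+10.000000+10.000000=20.0000
k=6 src: inc=10.000000, refl=10.000000·-1.000000=-10.0000; V=10.000000+10.000000+-10.000000=10.0000
k=7 load: inc=-10.000000, refl=-10.000000·1.000000=-10.0000; V=20.000000+-10.000000+-10.000000=0.0000
k=8 src: inc=-10.000000, refl=-10.000000·-1.000000=10.0000; V=10.000000+-10.000000+10.000000=10.0000
k=9 load: inc=10.000000, refl=10.000000·1.000000=10.0000; V=0.000000+10.000000+10.000000=20.0000

0 0 source 10.0000
1 1 load 20.0000
2 2 source 10.0000
3 3 load 0.0000
4 4 source 10.0000
5 5 load 20.0000
6 6 source 10.0000
7 7 load 0.0000
8 8 source 10.0000
9 9 load 20.0000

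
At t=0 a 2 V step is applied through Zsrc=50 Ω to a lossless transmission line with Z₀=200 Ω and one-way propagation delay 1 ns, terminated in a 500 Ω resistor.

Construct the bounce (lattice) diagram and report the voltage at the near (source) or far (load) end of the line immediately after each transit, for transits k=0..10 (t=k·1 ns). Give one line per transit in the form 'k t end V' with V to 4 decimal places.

Γ_L=0.428571, Γ_S=-0.600000; launch V₁=2·200/250=1.600000
k=0 src: V=1.6000
k=1 load: inc=1.600000, refl=1.600000·0.428571=0.6857; V=0.000000+1.600000+0.685714=2.2857
k=2 src: inc=0.685714, refl=0.685714·-0.600000=-0.4114; V=1.600000+0.685714+-0.411429=1.8743
k=3 load: inc=-0.411429, refl=-0.411429·0.428571=-0.1763; V=2.285714+-0.411429+-0.176327=1.6980
k=4 src: inc=-0.176327, refl=-0.176327·-0.600000=0.1058; V=1.874286+-0.176327+0.105796=1.8038
k=5 load: inc=0.105796, refl=0.105796·0.428571=0.0453; V=1.697959+0.105796+0.045341=1.8491
k=6 src: inc=0.045341, refl=0.045341·-0.600000=-0.0272; V=1.803755+0.045341+-0.027205=1.8219
k=7 load: inc=-0.027205, refl=-0.027205·0.428571=-0.0117; V=1.849096+-0.027205+-0.011659=1.8102
k=8 src: inc=-0.011659, refl=-0.011659·-0.600000=0.0070; V=1.821892+-0.011659+0.006995=1.8172
k=9 load: inc=0.006995, refl=0.006995·0.428571=0.0030; V=1.810232+0.006995+0.002998=1.8202
k=10 src: inc=0.002998, refl=0.002998·-0.600000=-0.0018; V=1.817228+0.002998+-0.001799=1.8184

0 0 source 1.6000
1 1 load 2.2857
2 2 source 1.8743
3 3 load 1.6980
4 4 source 1.8038
5 5 load 1.8491
6 6 source 1.8219
7 7 load 1.8102
8 8 source 1.8172
9 9 load 1.8202
10 10 source 1.8184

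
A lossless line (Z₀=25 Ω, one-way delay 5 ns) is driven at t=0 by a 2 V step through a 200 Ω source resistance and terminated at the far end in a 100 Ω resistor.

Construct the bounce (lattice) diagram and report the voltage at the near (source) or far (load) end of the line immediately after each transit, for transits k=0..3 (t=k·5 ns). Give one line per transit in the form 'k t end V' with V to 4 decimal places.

0 0 source 0.2222
1 5 load 0.3556
2 10 source 0.4593
3 15 load 0.5215

Γ_L=0.600000, Γ_S=0.777778; launch V₁=2·25/225=0.222222
k=0 src: V=0.2222
k=1 load: inc=0.222222, refl=0.222222·0.600000=0.1333; V=0.000000+0.222222+0.133333=0.3556
k=2 src: inc=0.133333, refl=0.133333·0.777778=0.1037; V=0.222222+0.133333+0.103704=0.4593
k=3 load: inc=0.103704, refl=0.103704·0.600000=0.0622; V=0.355556+0.103704+0.062222=0.5215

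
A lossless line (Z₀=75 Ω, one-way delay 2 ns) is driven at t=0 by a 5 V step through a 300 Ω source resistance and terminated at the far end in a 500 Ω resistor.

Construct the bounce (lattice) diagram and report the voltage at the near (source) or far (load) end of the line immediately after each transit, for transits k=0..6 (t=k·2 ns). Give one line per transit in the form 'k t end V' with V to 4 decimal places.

Γ_L=0.739130, Γ_S=0.600000; launch V₁=5·75/375=1.000000
k=0 src: V=1.0000
k=1 load: inc=1.000000, refl=1.000000·0.739130=0.7391; V=0.000000+1.000000+0.739130=1.7391
k=2 src: inc=0.739130, refl=0.739130·0.600000=0.4435; V=1.000000+0.739130+0.443478=2.1826
k=3 load: inc=0.443478, refl=0.443478·0.739130=0.3278; V=1.739130+0.443478+0.327788=2.5104
k=4 src: inc=0.327788, refl=0.327788·0.600000=0.1967; V=2.182609+0.327788+0.196673=2.7071
k=5 load: inc=0.196673, refl=0.196673·0.739130=0.1454; V=2.510397+0.196673+0.145367=2.8524
k=6 src: inc=0.145367, refl=0.145367·0.600000=0.0872; V=2.707070+0.145367+0.087220=2.9397

0 0 source 1.0000
1 2 load 1.7391
2 4 source 2.1826
3 6 load 2.5104
4 8 source 2.7071
5 10 load 2.8524
6 12 source 2.9397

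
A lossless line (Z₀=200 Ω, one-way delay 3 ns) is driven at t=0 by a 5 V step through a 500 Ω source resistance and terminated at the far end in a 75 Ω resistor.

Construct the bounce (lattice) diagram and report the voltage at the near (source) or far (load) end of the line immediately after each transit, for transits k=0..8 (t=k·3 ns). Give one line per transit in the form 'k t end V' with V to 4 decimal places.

0 0 source 1.4286
1 3 load 0.7792
2 6 source 0.5009
3 9 load 0.6274
4 12 source 0.6816
5 15 load 0.6570
6 18 source 0.6464
7 21 load 0.6512
8 24 source 0.6533

Γ_L=-0.454545, Γ_S=0.428571; launch V₁=5·200/700=1.428571
k=0 src: V=1.4286
k=1 load: inc=1.428571, refl=1.428571·-0.454545=-0.6494; V=0.000000+1.428571+-0.649351=0.7792
k=2 src: inc=-0.649351, refl=-0.649351·0.428571=-0.2783; V=1.428571+-0.649351+-0.278293=0.5009
k=3 load: inc=-0.278293, refl=-0.278293·-0.454545=0.1265; V=0.779221+-0.278293+0.126497=0.6274
k=4 src: inc=0.126497, refl=0.126497·0.428571=0.0542; V=0.500928+0.126497+0.054213=0.6816
k=5 load: inc=0.054213, refl=0.054213·-0.454545=-0.0246; V=0.627425+0.054213+-0.024642=0.6570
k=6 src: inc=-0.024642, refl=-0.024642·0.428571=-0.0106; V=0.681637+-0.024642+-0.010561=0.6464
k=7 load: inc=-0.010561, refl=-0.010561·-0.454545=0.0048; V=0.656995+-0.010561+0.004800=0.6512
k=8 src: inc=0.004800, refl=0.004800·0.428571=0.0021; V=0.646434+0.004800+0.002057=0.6533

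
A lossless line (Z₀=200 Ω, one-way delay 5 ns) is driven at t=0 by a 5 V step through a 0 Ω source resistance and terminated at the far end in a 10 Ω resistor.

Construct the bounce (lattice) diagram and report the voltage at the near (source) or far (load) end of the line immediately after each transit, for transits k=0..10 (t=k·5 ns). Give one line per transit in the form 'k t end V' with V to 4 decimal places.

0 0 source 5.0000
1 5 load 0.4762
2 10 source 5.0000
3 15 load 0.9070
4 20 source 5.0000
5 25 load 1.2968
6 30 source 5.0000
7 35 load 1.6495
8 40 source 5.0000
9 45 load 1.9686
10 50 source 5.0000

Γ_L=-0.904762, Γ_S=-1.000000; launch V₁=5·200/200=5.000000
k=0 src: V=5.0000
k=1 load: inc=5.000000, refl=5.000000·-0.904762=-4.5238; V=0.000000+5.000000+-4.523810=0.4762
k=2 src: inc=-4.523810, refl=-4.523810·-1.000000=4.5238; V=5.000000+-4.523810+4.523810=5.0000
k=3 load: inc=4.523810, refl=4.523810·-0.904762=-4.0930; V=0.476190+4.523810+-4.092971=0.9070
k=4 src: inc=-4.092971, refl=-4.092971·-1.000000=4.0930; V=5.000000+-4.092971+4.092971=5.0000
k=5 load: inc=4.092971, refl=4.092971·-0.904762=-3.7032; V=0.907029+4.092971+-3.703164=1.2968
k=6 src: inc=-3.703164, refl=-3.703164·-1.000000=3.7032; V=5.000000+-3.703164+3.703164=5.0000
k=7 load: inc=3.703164, refl=3.703164·-0.904762=-3.3505; V=1.296836+3.703164+-3.350482=1.6495
k=8 src: inc=-3.350482, refl=-3.350482·-1.000000=3.3505; V=5.000000+-3.350482+3.350482=5.0000
k=9 load: inc=3.350482, refl=3.350482·-0.904762=-3.0314; V=1.649518+3.350482+-3.031388=1.9686
k=10 src: inc=-3.031388, refl=-3.031388·-1.000000=3.0314; V=5.000000+-3.031388+3.031388=5.0000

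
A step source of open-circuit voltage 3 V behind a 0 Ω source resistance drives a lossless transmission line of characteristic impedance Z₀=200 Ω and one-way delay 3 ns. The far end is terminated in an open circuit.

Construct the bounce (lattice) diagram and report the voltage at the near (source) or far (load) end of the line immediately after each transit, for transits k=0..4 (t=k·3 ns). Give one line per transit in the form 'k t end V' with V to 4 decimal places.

0 0 source 3.0000
1 3 load 6.0000
2 6 source 3.0000
3 9 load 0.0000
4 12 source 3.0000

Γ_L=1.000000, Γ_S=-1.000000; launch V₁=3·200/200=3.000000
k=0 src: V=3.0000
k=1 load: inc=3.000000, refl=3.000000·1.000000=3.0000; V=0.000000+3.000000+3.000000=6.0000
k=2 src: inc=3.000000, refl=3.000000·-1.000000=-3.0000; V=3.000000+3.000000+-3.000000=3.0000
k=3 load: inc=-3.000000, refl=-3.000000·1.000000=-3.0000; V=6.000000+-3.000000+-3.000000=0.0000
k=4 src: inc=-3.000000, refl=-3.000000·-1.000000=3.0000; V=3.000000+-3.000000+3.000000=3.0000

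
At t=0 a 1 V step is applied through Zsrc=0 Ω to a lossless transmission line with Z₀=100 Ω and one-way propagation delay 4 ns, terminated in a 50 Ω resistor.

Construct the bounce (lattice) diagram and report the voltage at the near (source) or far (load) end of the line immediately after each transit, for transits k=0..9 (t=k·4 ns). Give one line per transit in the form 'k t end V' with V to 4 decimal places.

0 0 source 1.0000
1 4 load 0.6667
2 8 source 1.0000
3 12 load 0.8889
4 16 source 1.0000
5 20 load 0.9630
6 24 source 1.0000
7 28 load 0.9877
8 32 source 1.0000
9 36 load 0.9959

Γ_L=-0.333333, Γ_S=-1.000000; launch V₁=1·100/100=1.000000
k=0 src: V=1.0000
k=1 load: inc=1.000000, refl=1.000000·-0.333333=-0.3333; V=0.000000+1.000000+-0.333333=0.6667
k=2 src: inc=-0.333333, refl=-0.333333·-1.000000=0.3333; V=1.000000+-0.333333+0.333333=1.0000
k=3 load: inc=0.333333, refl=0.333333·-0.333333=-0.1111; V=0.666667+0.333333+-0.111111=0.8889
k=4 src: inc=-0.111111, refl=-0.111111·-1.000000=0.1111; V=1.000000+-0.111111+0.111111=1.0000
k=5 load: inc=0.111111, refl=0.111111·-0.333333=-0.0370; V=0.888889+0.111111+-0.037037=0.9630
k=6 src: inc=-0.037037, refl=-0.037037·-1.000000=0.0370; V=1.000000+-0.037037+0.037037=1.0000
k=7 load: inc=0.037037, refl=0.037037·-0.333333=-0.0123; V=0.962963+0.037037+-0.012346=0.9877
k=8 src: inc=-0.012346, refl=-0.012346·-1.000000=0.0123; V=1.000000+-0.012346+0.012346=1.0000
k=9 load: inc=0.012346, refl=0.012346·-0.333333=-0.0041; V=0.987654+0.012346+-0.004115=0.9959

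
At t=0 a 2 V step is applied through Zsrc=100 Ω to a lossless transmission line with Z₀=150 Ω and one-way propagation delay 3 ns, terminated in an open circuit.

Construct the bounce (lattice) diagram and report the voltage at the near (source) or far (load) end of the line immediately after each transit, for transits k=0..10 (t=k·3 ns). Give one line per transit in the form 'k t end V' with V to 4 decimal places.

Γ_L=1.000000, Γ_S=-0.200000; launch V₁=2·150/250=1.200000
k=0 src: V=1.2000
k=1 load: inc=1.200000, refl=1.200000·1.000000=1.2000; V=0.000000+1.200000+1.200000=2.4000
k=2 src: inc=1.200000, refl=1.200000·-0.200000=-0.2400; V=1.200000+1.200000+-0.240000=2.1600
k=3 load: inc=-0.240000, refl=-0.240000·1.000000=-0.2400; V=2.400000+-0.240000+-0.240000=1.9200
k=4 src: inc=-0.240000, refl=-0.240000·-0.200000=0.0480; V=2.160000+-0.240000+0.048000=1.9680
k=5 load: inc=0.048000, refl=0.048000·1.000000=0.0480; V=1.920000+0.048000+0.048000=2.0160
k=6 src: inc=0.048000, refl=0.048000·-0.200000=-0.0096; V=1.968000+0.048000+-0.009600=2.0064
k=7 load: inc=-0.009600, refl=-0.009600·1.000000=-0.0096; V=2.016000+-0.009600+-0.009600=1.9968
k=8 src: inc=-0.009600, refl=-0.009600·-0.200000=0.0019; V=2.006400+-0.009600+0.001920=1.9987
k=9 load: inc=0.001920, refl=0.001920·1.000000=0.0019; V=1.996800+0.001920+0.001920=2.0006
k=10 src: inc=0.001920, refl=0.001920·-0.200000=-0.0004; V=1.998720+0.001920+-0.000384=2.0003

0 0 source 1.2000
1 3 load 2.4000
2 6 source 2.1600
3 9 load 1.9200
4 12 source 1.9680
5 15 load 2.0160
6 18 source 2.0064
7 21 load 1.9968
8 24 source 1.9987
9 27 load 2.0006
10 30 source 2.0003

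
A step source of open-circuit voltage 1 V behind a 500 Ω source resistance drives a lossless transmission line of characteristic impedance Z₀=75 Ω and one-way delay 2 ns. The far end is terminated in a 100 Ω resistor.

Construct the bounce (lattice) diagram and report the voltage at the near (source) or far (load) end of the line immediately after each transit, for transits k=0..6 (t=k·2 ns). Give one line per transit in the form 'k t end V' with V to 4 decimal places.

Γ_L=0.142857, Γ_S=0.739130; launch V₁=1·75/575=0.130435
k=0 src: V=0.1304
k=1 load: inc=0.130435, refl=0.130435·0.142857=0.0186; V=0.000000+0.130435+0.018634=0.1491
k=2 src: inc=0.018634, refl=0.018634·0.739130=0.0138; V=0.130435+0.018634+0.013773=0.1628
k=3 load: inc=0.013773, refl=0.013773·0.142857=0.0020; V=0.149068+0.013773+0.001968=0.1648
k=4 src: inc=0.001968, refl=0.001968·0.739130=0.0015; V=0.162841+0.001968+0.001454=0.1663
k=5 load: inc=0.001454, refl=0.001454·0.142857=0.0002; V=0.164808+0.001454+0.000208=0.1665
k=6 src: inc=0.000208, refl=0.000208·0.739130=0.0002; V=0.166263+0.000208+0.000154=0.1666

0 0 source 0.1304
1 2 load 0.1491
2 4 source 0.1628
3 6 load 0.1648
4 8 source 0.1663
5 10 load 0.1665
6 12 source 0.1666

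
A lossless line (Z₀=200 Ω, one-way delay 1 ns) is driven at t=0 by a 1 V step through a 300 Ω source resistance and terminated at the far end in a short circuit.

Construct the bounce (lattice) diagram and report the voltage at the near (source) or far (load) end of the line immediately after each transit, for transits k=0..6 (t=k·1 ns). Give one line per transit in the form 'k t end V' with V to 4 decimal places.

Γ_L=-1.000000, Γ_S=0.200000; launch V₁=1·200/500=0.400000
k=0 src: V=0.4000
k=1 load: inc=0.400000, refl=0.400000·-1.000000=-0.4000; V=0.000000+0.400000+-0.400000=0.0000
k=2 src: inc=-0.400000, refl=-0.400000·0.200000=-0.0800; V=0.400000+-0.400000+-0.080000=-0.0800
k=3 load: inc=-0.080000, refl=-0.080000·-1.000000=0.0800; V=0.000000+-0.080000+0.080000=0.0000
k=4 src: inc=0.080000, refl=0.080000·0.200000=0.0160; V=-0.080000+0.080000+0.016000=0.0160
k=5 load: inc=0.016000, refl=0.016000·-1.000000=-0.0160; V=0.000000+0.016000+-0.016000=0.0000
k=6 src: inc=-0.016000, refl=-0.016000·0.200000=-0.0032; V=0.016000+-0.016000+-0.003200=-0.0032

0 0 source 0.4000
1 1 load 0.0000
2 2 source -0.0800
3 3 load 0.0000
4 4 source 0.0160
5 5 load 0.0000
6 6 source -0.0032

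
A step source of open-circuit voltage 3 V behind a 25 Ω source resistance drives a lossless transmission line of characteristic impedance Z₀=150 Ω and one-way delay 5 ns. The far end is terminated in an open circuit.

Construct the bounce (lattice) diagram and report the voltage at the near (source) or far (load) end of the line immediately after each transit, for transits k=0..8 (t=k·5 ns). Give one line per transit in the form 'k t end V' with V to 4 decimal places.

0 0 source 2.5714
1 5 load 5.1429
2 10 source 3.3061
3 15 load 1.4694
4 20 source 2.7813
5 25 load 4.0933
6 30 source 3.1562
7 35 load 2.2191
8 40 source 2.8884

Γ_L=1.000000, Γ_S=-0.714286; launch V₁=3·150/175=2.571429
k=0 src: V=2.5714
k=1 load: inc=2.571429, refl=2.571429·1.000000=2.5714; V=0.000000+2.571429+2.571429=5.1429
k=2 src: inc=2.571429, refl=2.571429·-0.714286=-1.8367; V=2.571429+2.571429+-1.836735=3.3061
k=3 load: inc=-1.836735, refl=-1.836735·1.000000=-1.8367; V=5.142857+-1.836735+-1.836735=1.4694
k=4 src: inc=-1.836735, refl=-1.836735·-0.714286=1.3120; V=3.306122+-1.836735+1.311953=2.7813
k=5 load: inc=1.311953, refl=1.311953·1.000000=1.3120; V=1.469388+1.311953+1.311953=4.0933
k=6 src: inc=1.311953, refl=1.311953·-0.714286=-0.9371; V=2.781341+1.311953+-0.937110=3.1562
k=7 load: inc=-0.937110, refl=-0.937110·1.000000=-0.9371; V=4.093294+-0.937110+-0.937110=2.2191
k=8 src: inc=-0.937110, refl=-0.937110·-0.714286=0.6694; V=3.156185+-0.937110+0.669364=2.8884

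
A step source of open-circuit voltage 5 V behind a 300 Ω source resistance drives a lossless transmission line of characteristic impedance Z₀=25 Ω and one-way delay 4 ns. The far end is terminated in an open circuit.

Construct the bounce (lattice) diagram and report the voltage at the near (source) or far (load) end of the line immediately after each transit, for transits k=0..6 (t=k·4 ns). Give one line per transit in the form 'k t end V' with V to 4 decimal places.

Γ_L=1.000000, Γ_S=0.846154; launch V₁=5·25/325=0.384615
k=0 src: V=0.3846
k=1 load: inc=0.384615, refl=0.384615·1.000000=0.3846; V=0.000000+0.384615+0.384615=0.7692
k=2 src: inc=0.384615, refl=0.384615·0.846154=0.3254; V=0.384615+0.384615+0.325444=1.0947
k=3 load: inc=0.325444, refl=0.325444·1.000000=0.3254; V=0.769231+0.325444+0.325444=1.4201
k=4 src: inc=0.325444, refl=0.325444·0.846154=0.2754; V=1.094675+0.325444+0.275376=1.6955
k=5 load: inc=0.275376, refl=0.275376·1.000000=0.2754; V=1.420118+0.275376+0.275376=1.9709
k=6 src: inc=0.275376, refl=0.275376·0.846154=0.2330; V=1.695494+0.275376+0.233010=2.2039

0 0 source 0.3846
1 4 load 0.7692
2 8 source 1.0947
3 12 load 1.4201
4 16 source 1.6955
5 20 load 1.9709
6 24 source 2.2039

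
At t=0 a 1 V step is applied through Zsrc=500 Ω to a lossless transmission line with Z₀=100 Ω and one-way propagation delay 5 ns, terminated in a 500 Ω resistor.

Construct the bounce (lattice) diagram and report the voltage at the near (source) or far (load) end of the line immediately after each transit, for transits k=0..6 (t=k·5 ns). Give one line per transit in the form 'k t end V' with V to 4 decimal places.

0 0 source 0.1667
1 5 load 0.2778
2 10 source 0.3519
3 15 load 0.4012
4 20 source 0.4342
5 25 load 0.4561
6 30 source 0.4707

Γ_L=0.666667, Γ_S=0.666667; launch V₁=1·100/600=0.166667
k=0 src: V=0.1667
k=1 load: inc=0.166667, refl=0.166667·0.666667=0.1111; V=0.000000+0.166667+0.111111=0.2778
k=2 src: inc=0.111111, refl=0.111111·0.666667=0.0741; V=0.166667+0.111111+0.074074=0.3519
k=3 load: inc=0.074074, refl=0.074074·0.666667=0.0494; V=0.277778+0.074074+0.049383=0.4012
k=4 src: inc=0.049383, refl=0.049383·0.666667=0.0329; V=0.351852+0.049383+0.032922=0.4342
k=5 load: inc=0.032922, refl=0.032922·0.666667=0.0219; V=0.401235+0.032922+0.021948=0.4561
k=6 src: inc=0.021948, refl=0.021948·0.666667=0.0146; V=0.434156+0.021948+0.014632=0.4707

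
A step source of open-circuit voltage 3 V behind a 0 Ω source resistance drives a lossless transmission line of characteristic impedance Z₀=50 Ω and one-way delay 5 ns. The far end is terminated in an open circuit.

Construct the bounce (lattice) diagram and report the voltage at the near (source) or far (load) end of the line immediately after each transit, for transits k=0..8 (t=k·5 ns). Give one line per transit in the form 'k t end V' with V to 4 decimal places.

0 0 source 3.0000
1 5 load 6.0000
2 10 source 3.0000
3 15 load 0.0000
4 20 source 3.0000
5 25 load 6.0000
6 30 source 3.0000
7 35 load 0.0000
8 40 source 3.0000

Γ_L=1.000000, Γ_S=-1.000000; launch V₁=3·50/50=3.000000
k=0 src: V=3.0000
k=1 load: inc=3.000000, refl=3.000000·1.000000=3.0000; V=0.000000+3.000000+3.000000=6.0000
k=2 src: inc=3.000000, refl=3.000000·-1.000000=-3.0000; V=3.000000+3.000000+-3.000000=3.0000
k=3 load: inc=-3.000000, refl=-3.000000·1.000000=-3.0000; V=6.000000+-3.000000+-3.000000=0.0000
k=4 src: inc=-3.000000, refl=-3.000000·-1.000000=3.0000; V=3.000000+-3.000000+3.000000=3.0000
k=5 load: inc=3.000000, refl=3.000000·1.000000=3.0000; V=0.000000+3.000000+3.000000=6.0000
k=6 src: inc=3.000000, refl=3.000000·-1.000000=-3.0000; V=3.000000+3.000000+-3.000000=3.0000
k=7 load: inc=-3.000000, refl=-3.000000·1.000000=-3.0000; V=6.000000+-3.000000+-3.000000=0.0000
k=8 src: inc=-3.000000, refl=-3.000000·-1.000000=3.0000; V=3.000000+-3.000000+3.000000=3.0000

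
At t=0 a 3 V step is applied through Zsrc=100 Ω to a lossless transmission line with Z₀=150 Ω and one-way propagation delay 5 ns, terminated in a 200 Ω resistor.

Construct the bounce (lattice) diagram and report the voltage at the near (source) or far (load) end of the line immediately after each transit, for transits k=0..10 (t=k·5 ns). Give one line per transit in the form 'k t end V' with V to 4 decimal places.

Γ_L=0.142857, Γ_S=-0.200000; launch V₁=3·150/250=1.800000
k=0 src: V=1.8000
k=1 load: inc=1.800000, refl=1.800000·0.142857=0.2571; V=0.000000+1.800000+0.257143=2.0571
k=2 src: inc=0.257143, refl=0.257143·-0.200000=-0.0514; V=1.800000+0.257143+-0.051429=2.0057
k=3 load: inc=-0.051429, refl=-0.051429·0.142857=-0.0073; V=2.057143+-0.051429+-0.007347=1.9984
k=4 src: inc=-0.007347, refl=-0.007347·-0.200000=0.0015; V=2.005714+-0.007347+0.001469=1.9998
k=5 load: inc=0.001469, refl=0.001469·0.142857=0.0002; V=1.998367+0.001469+0.000210=2.0000
k=6 src: inc=0.000210, refl=0.000210·-0.200000=-0.0000; V=1.999837+0.000210+-0.000042=2.0000
k=7 load: inc=-0.000042, refl=-0.000042·0.142857=-0.0000; V=2.000047+-0.000042+-0.000006=2.0000
k=8 src: inc=-0.000006, refl=-0.000006·-0.200000=0.0000; V=2.000005+-0.000006+0.000001=2.0000
k=9 load: inc=0.000001, refl=0.000001·0.142857=0.0000; V=1.999999+0.000001+0.000000=2.0000
k=10 src: inc=0.000000, refl=0.000000·-0.200000=-0.0000; V=2.000000+0.000000+-0.000000=2.0000

0 0 source 1.8000
1 5 load 2.0571
2 10 source 2.0057
3 15 load 1.9984
4 20 source 1.9998
5 25 load 2.0000
6 30 source 2.0000
7 35 load 2.0000
8 40 source 2.0000
9 45 load 2.0000
10 50 source 2.0000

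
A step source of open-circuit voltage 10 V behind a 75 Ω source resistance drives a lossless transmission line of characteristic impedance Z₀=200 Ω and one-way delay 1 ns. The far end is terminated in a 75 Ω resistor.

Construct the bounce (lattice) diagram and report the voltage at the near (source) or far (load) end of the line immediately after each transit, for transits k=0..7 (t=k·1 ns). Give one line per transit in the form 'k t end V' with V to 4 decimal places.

0 0 source 7.2727
1 1 load 3.9669
2 2 source 5.4696
3 3 load 4.7866
4 4 source 5.0970
5 5 load 4.9559
6 6 source 5.0200
7 7 load 4.9909

Γ_L=-0.454545, Γ_S=-0.454545; launch V₁=10·200/275=7.272727
k=0 src: V=7.2727
k=1 load: inc=7.272727, refl=7.272727·-0.454545=-3.3058; V=0.000000+7.272727+-3.305785=3.9669
k=2 src: inc=-3.305785, refl=-3.305785·-0.454545=1.5026; V=7.272727+-3.305785+1.502630=5.4696
k=3 load: inc=1.502630, refl=1.502630·-0.454545=-0.6830; V=3.966942+1.502630+-0.683013=4.7866
k=4 src: inc=-0.683013, refl=-0.683013·-0.454545=0.3105; V=5.469572+-0.683013+0.310461=5.0970
k=5 load: inc=0.310461, refl=0.310461·-0.454545=-0.1411; V=4.786558+0.310461+-0.141118=4.9559
k=6 src: inc=-0.141118, refl=-0.141118·-0.454545=0.0641; V=5.097019+-0.141118+0.064145=5.0200
k=7 load: inc=0.064145, refl=0.064145·-0.454545=-0.0292; V=4.955900+0.064145+-0.029157=4.9909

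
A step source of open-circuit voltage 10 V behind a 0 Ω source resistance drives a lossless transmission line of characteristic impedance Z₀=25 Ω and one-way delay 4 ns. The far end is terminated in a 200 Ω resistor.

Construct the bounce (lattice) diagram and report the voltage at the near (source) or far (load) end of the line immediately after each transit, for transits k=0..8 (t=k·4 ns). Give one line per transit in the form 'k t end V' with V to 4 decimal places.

Γ_L=0.777778, Γ_S=-1.000000; launch V₁=10·25/25=10.000000
k=0 src: V=10.0000
k=1 load: inc=10.000000, refl=10.000000·0.777778=7.7778; V=0.000000+10.000000+7.777778=17.7778
k=2 src: inc=7.777778, refl=7.777778·-1.000000=-7.7778; V=10.000000+7.777778+-7.777778=10.0000
k=3 load: inc=-7.777778, refl=-7.777778·0.777778=-6.0494; V=17.777778+-7.777778+-6.049383=3.9506
k=4 src: inc=-6.049383, refl=-6.049383·-1.000000=6.0494; V=10.000000+-6.049383+6.049383=10.0000
k=5 load: inc=6.049383, refl=6.049383·0.777778=4.7051; V=3.950617+6.049383+4.705075=14.7051
k=6 src: inc=4.705075, refl=4.705075·-1.000000=-4.7051; V=10.000000+4.705075+-4.705075=10.0000
k=7 load: inc=-4.705075, refl=-4.705075·0.777778=-3.6595; V=14.705075+-4.705075+-3.659503=6.3405
k=8 src: inc=-3.659503, refl=-3.659503·-1.000000=3.6595; V=10.000000+-3.659503+3.659503=10.0000

0 0 source 10.0000
1 4 load 17.7778
2 8 source 10.0000
3 12 load 3.9506
4 16 source 10.0000
5 20 load 14.7051
6 24 source 10.0000
7 28 load 6.3405
8 32 source 10.0000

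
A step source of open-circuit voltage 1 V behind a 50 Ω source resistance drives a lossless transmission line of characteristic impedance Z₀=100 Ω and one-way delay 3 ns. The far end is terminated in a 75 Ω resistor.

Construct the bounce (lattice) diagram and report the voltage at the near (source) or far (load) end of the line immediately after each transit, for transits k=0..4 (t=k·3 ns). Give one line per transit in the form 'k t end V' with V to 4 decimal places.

0 0 source 0.6667
1 3 load 0.5714
2 6 source 0.6032
3 9 load 0.5986
4 12 source 0.6002

Γ_L=-0.142857, Γ_S=-0.333333; launch V₁=1·100/150=0.666667
k=0 src: V=0.6667
k=1 load: inc=0.666667, refl=0.666667·-0.142857=-0.0952; V=0.000000+0.666667+-0.095238=0.5714
k=2 src: inc=-0.095238, refl=-0.095238·-0.333333=0.0317; V=0.666667+-0.095238+0.031746=0.6032
k=3 load: inc=0.031746, refl=0.031746·-0.142857=-0.0045; V=0.571429+0.031746+-0.004535=0.5986
k=4 src: inc=-0.004535, refl=-0.004535·-0.333333=0.0015; V=0.603175+-0.004535+0.001512=0.6002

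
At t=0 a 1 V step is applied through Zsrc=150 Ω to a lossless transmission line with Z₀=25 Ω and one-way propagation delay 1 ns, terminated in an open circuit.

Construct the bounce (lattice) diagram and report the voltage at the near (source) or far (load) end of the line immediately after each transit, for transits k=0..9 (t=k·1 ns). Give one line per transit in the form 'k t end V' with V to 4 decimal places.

Γ_L=1.000000, Γ_S=0.714286; launch V₁=1·25/175=0.142857
k=0 src: V=0.1429
k=1 load: inc=0.142857, refl=0.142857·1.000000=0.1429; V=0.000000+0.142857+0.142857=0.2857
k=2 src: inc=0.142857, refl=0.142857·0.714286=0.1020; V=0.142857+0.142857+0.102041=0.3878
k=3 load: inc=0.102041, refl=0.102041·1.000000=0.1020; V=0.285714+0.102041+0.102041=0.4898
k=4 src: inc=0.102041, refl=0.102041·0.714286=0.0729; V=0.387755+0.102041+0.072886=0.5627
k=5 load: inc=0.072886, refl=0.072886·1.000000=0.0729; V=0.489796+0.072886+0.072886=0.6356
k=6 src: inc=0.072886, refl=0.072886·0.714286=0.0521; V=0.562682+0.072886+0.052062=0.6876
k=7 load: inc=0.052062, refl=0.052062·1.000000=0.0521; V=0.635569+0.052062+0.052062=0.7397
k=8 src: inc=0.052062, refl=0.052062·0.714286=0.0372; V=0.687630+0.052062+0.037187=0.7769
k=9 load: inc=0.037187, refl=0.037187·1.000000=0.0372; V=0.739692+0.037187+0.037187=0.8141

0 0 source 0.1429
1 1 load 0.2857
2 2 source 0.3878
3 3 load 0.4898
4 4 source 0.5627
5 5 load 0.6356
6 6 source 0.6876
7 7 load 0.7397
8 8 source 0.7769
9 9 load 0.8141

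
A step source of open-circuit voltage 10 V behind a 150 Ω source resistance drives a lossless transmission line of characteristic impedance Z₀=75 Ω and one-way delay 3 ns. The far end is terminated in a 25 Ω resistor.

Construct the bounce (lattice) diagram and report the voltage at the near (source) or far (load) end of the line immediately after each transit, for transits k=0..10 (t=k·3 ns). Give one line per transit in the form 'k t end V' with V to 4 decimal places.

0 0 source 3.3333
1 3 load 1.6667
2 6 source 1.1111
3 9 load 1.3889
4 12 source 1.4815
5 15 load 1.4352
6 18 source 1.4198
7 21 load 1.4275
8 24 source 1.4300
9 27 load 1.4288
10 30 source 1.4283

Γ_L=-0.500000, Γ_S=0.333333; launch V₁=10·75/225=3.333333
k=0 src: V=3.3333
k=1 load: inc=3.333333, refl=3.333333·-0.500000=-1.6667; V=0.000000+3.333333+-1.666667=1.6667
k=2 src: inc=-1.666667, refl=-1.666667·0.333333=-0.5556; V=3.333333+-1.666667+-0.555556=1.1111
k=3 load: inc=-0.555556, refl=-0.555556·-0.500000=0.2778; V=1.666667+-0.555556+0.277778=1.3889
k=4 src: inc=0.277778, refl=0.277778·0.333333=0.0926; V=1.111111+0.277778+0.092593=1.4815
k=5 load: inc=0.092593, refl=0.092593·-0.500000=-0.0463; V=1.388889+0.092593+-0.046296=1.4352
k=6 src: inc=-0.046296, refl=-0.046296·0.333333=-0.0154; V=1.481481+-0.046296+-0.015432=1.4198
k=7 load: inc=-0.015432, refl=-0.015432·-0.500000=0.0077; V=1.435185+-0.015432+0.007716=1.4275
k=8 src: inc=0.007716, refl=0.007716·0.333333=0.0026; V=1.419753+0.007716+0.002572=1.4300
k=9 load: inc=0.002572, refl=0.002572·-0.500000=-0.0013; V=1.427469+0.002572+-0.001286=1.4288
k=10 src: inc=-0.001286, refl=-0.001286·0.333333=-0.0004; V=1.430041+-0.001286+-0.000429=1.4283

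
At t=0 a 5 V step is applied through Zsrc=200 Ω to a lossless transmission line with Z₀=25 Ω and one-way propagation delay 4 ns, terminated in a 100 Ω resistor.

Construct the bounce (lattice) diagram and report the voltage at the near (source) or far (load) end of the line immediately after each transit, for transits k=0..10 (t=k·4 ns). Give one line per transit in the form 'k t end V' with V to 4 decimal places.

Γ_L=0.600000, Γ_S=0.777778; launch V₁=5·25/225=0.555556
k=0 src: V=0.5556
k=1 load: inc=0.555556, refl=0.555556·0.600000=0.3333; V=0.000000+0.555556+0.333333=0.8889
k=2 src: inc=0.333333, refl=0.333333·0.777778=0.2593; V=0.555556+0.333333+0.259259=1.1481
k=3 load: inc=0.259259, refl=0.259259·0.600000=0.1556; V=0.888889+0.259259+0.155556=1.3037
k=4 src: inc=0.155556, refl=0.155556·0.777778=0.1210; V=1.148148+0.155556+0.120988=1.4247
k=5 load: inc=0.120988, refl=0.120988·0.600000=0.0726; V=1.303704+0.120988+0.072593=1.4973
k=6 src: inc=0.072593, refl=0.072593·0.777778=0.0565; V=1.424691+0.072593+0.056461=1.5537
k=7 load: inc=0.056461, refl=0.056461·0.600000=0.0339; V=1.497284+0.056461+0.033877=1.5876
k=8 src: inc=0.033877, refl=0.033877·0.777778=0.0263; V=1.553745+0.033877+0.026348=1.6140
k=9 load: inc=0.026348, refl=0.026348·0.600000=0.0158; V=1.587621+0.026348+0.015809=1.6298
k=10 src: inc=0.015809, refl=0.015809·0.777778=0.0123; V=1.613970+0.015809+0.012296=1.6421

0 0 source 0.5556
1 4 load 0.8889
2 8 source 1.1481
3 12 load 1.3037
4 16 source 1.4247
5 20 load 1.4973
6 24 source 1.5537
7 28 load 1.5876
8 32 source 1.6140
9 36 load 1.6298
10 40 source 1.6421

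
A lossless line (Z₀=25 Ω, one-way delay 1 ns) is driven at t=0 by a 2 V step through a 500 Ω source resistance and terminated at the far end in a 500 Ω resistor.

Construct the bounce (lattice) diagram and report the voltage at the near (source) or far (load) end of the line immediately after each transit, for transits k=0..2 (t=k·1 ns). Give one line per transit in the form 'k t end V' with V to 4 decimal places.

0 0 source 0.0952
1 1 load 0.1814
2 2 source 0.2594

Γ_L=0.904762, Γ_S=0.904762; launch V₁=2·25/525=0.095238
k=0 src: V=0.0952
k=1 load: inc=0.095238, refl=0.095238·0.904762=0.0862; V=0.000000+0.095238+0.086168=0.1814
k=2 src: inc=0.086168, refl=0.086168·0.904762=0.0780; V=0.095238+0.086168+0.077961=0.2594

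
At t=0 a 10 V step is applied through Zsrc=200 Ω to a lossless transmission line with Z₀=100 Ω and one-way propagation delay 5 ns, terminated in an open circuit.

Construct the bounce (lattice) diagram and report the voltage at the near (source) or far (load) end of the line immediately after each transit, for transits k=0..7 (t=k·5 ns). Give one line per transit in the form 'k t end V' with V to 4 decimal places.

0 0 source 3.3333
1 5 load 6.6667
2 10 source 7.7778
3 15 load 8.8889
4 20 source 9.2593
5 25 load 9.6296
6 30 source 9.7531
7 35 load 9.8765

Γ_L=1.000000, Γ_S=0.333333; launch V₁=10·100/300=3.333333
k=0 src: V=3.3333
k=1 load: inc=3.333333, refl=3.333333·1.000000=3.3333; V=0.000000+3.333333+3.333333=6.6667
k=2 src: inc=3.333333, refl=3.333333·0.333333=1.1111; V=3.333333+3.333333+1.111111=7.7778
k=3 load: inc=1.111111, refl=1.111111·1.000000=1.1111; V=6.666667+1.111111+1.111111=8.8889
k=4 src: inc=1.111111, refl=1.111111·0.333333=0.3704; V=7.777778+1.111111+0.370370=9.2593
k=5 load: inc=0.370370, refl=0.370370·1.000000=0.3704; V=8.888889+0.370370+0.370370=9.6296
k=6 src: inc=0.370370, refl=0.370370·0.333333=0.1235; V=9.259259+0.370370+0.123457=9.7531
k=7 load: inc=0.123457, refl=0.123457·1.000000=0.1235; V=9.629630+0.123457+0.123457=9.8765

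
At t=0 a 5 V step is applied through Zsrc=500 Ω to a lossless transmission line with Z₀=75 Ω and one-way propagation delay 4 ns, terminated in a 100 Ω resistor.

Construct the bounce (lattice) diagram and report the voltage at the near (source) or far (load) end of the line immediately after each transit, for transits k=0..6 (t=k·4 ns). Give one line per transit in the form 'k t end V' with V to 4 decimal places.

Γ_L=0.142857, Γ_S=0.739130; launch V₁=5·75/575=0.652174
k=0 src: V=0.6522
k=1 load: inc=0.652174, refl=0.652174·0.142857=0.0932; V=0.000000+0.652174+0.093168=0.7453
k=2 src: inc=0.093168, refl=0.093168·0.739130=0.0689; V=0.652174+0.093168+0.068863=0.8142
k=3 load: inc=0.068863, refl=0.068863·0.142857=0.0098; V=0.745342+0.068863+0.009838=0.8240
k=4 src: inc=0.009838, refl=0.009838·0.739130=0.0073; V=0.814205+0.009838+0.007271=0.8313
k=5 load: inc=0.007271, refl=0.007271·0.142857=0.0010; V=0.824042+0.007271+0.001039=0.8324
k=6 src: inc=0.001039, refl=0.001039·0.739130=0.0008; V=0.831314+0.001039+0.000768=0.8331

0 0 source 0.6522
1 4 load 0.7453
2 8 source 0.8142
3 12 load 0.8240
4 16 source 0.8313
5 20 load 0.8324
6 24 source 0.8331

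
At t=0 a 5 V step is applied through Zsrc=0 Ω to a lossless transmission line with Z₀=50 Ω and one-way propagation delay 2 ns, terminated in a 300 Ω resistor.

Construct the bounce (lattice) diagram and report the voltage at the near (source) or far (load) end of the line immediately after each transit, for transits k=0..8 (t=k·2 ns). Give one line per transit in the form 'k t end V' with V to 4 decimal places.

Γ_L=0.714286, Γ_S=-1.000000; launch V₁=5·50/50=5.000000
k=0 src: V=5.0000
k=1 load: inc=5.000000, refl=5.000000·0.714286=3.5714; V=0.000000+5.000000+3.571429=8.5714
k=2 src: inc=3.571429, refl=3.571429·-1.000000=-3.5714; V=5.000000+3.571429+-3.571429=5.0000
k=3 load: inc=-3.571429, refl=-3.571429·0.714286=-2.5510; V=8.571429+-3.571429+-2.551020=2.4490
k=4 src: inc=-2.551020, refl=-2.551020·-1.000000=2.5510; V=5.000000+-2.551020+2.551020=5.0000
k=5 load: inc=2.551020, refl=2.551020·0.714286=1.8222; V=2.448980+2.551020+1.822157=6.8222
k=6 src: inc=1.822157, refl=1.822157·-1.000000=-1.8222; V=5.000000+1.822157+-1.822157=5.0000
k=7 load: inc=-1.822157, refl=-1.822157·0.714286=-1.3015; V=6.822157+-1.822157+-1.301541=3.6985
k=8 src: inc=-1.301541, refl=-1.301541·-1.000000=1.3015; V=5.000000+-1.301541+1.301541=5.0000

0 0 source 5.0000
1 2 load 8.5714
2 4 source 5.0000
3 6 load 2.4490
4 8 source 5.0000
5 10 load 6.8222
6 12 source 5.0000
7 14 load 3.6985
8 16 source 5.0000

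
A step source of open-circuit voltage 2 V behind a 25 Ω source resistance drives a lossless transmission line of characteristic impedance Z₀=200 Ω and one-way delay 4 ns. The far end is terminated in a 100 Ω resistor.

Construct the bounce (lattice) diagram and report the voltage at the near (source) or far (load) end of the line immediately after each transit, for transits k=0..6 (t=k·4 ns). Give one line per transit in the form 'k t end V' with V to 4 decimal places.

0 0 source 1.7778
1 4 load 1.1852
2 8 source 1.6461
3 12 load 1.4925
4 16 source 1.6119
5 20 load 1.5721
6 24 source 1.6031

Γ_L=-0.333333, Γ_S=-0.777778; launch V₁=2·200/225=1.777778
k=0 src: V=1.7778
k=1 load: inc=1.777778, refl=1.777778·-0.333333=-0.5926; V=0.000000+1.777778+-0.592593=1.1852
k=2 src: inc=-0.592593, refl=-0.592593·-0.777778=0.4609; V=1.777778+-0.592593+0.460905=1.6461
k=3 load: inc=0.460905, refl=0.460905·-0.333333=-0.1536; V=1.185185+0.460905+-0.153635=1.4925
k=4 src: inc=-0.153635, refl=-0.153635·-0.777778=0.1195; V=1.646091+-0.153635+0.119494=1.6119
k=5 load: inc=0.119494, refl=0.119494·-0.333333=-0.0398; V=1.492455+0.119494+-0.039831=1.5721
k=6 src: inc=-0.039831, refl=-0.039831·-0.777778=0.0310; V=1.611949+-0.039831+0.030980=1.6031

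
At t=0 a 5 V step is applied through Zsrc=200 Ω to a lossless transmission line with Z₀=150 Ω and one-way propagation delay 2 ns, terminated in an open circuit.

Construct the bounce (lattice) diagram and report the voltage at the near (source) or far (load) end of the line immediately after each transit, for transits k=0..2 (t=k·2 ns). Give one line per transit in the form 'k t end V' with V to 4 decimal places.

0 0 source 2.1429
1 2 load 4.2857
2 4 source 4.5918

Γ_L=1.000000, Γ_S=0.142857; launch V₁=5·150/350=2.142857
k=0 src: V=2.1429
k=1 load: inc=2.142857, refl=2.142857·1.000000=2.1429; V=0.000000+2.142857+2.142857=4.2857
k=2 src: inc=2.142857, refl=2.142857·0.142857=0.3061; V=2.142857+2.142857+0.306122=4.5918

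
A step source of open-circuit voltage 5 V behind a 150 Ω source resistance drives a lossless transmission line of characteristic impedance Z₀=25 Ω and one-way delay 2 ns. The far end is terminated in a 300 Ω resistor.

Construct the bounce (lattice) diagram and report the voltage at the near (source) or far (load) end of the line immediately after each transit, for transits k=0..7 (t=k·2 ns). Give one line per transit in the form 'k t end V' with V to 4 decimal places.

0 0 source 0.7143
1 2 load 1.3187
2 4 source 1.7504
3 6 load 2.1157
4 8 source 2.3766
5 10 load 2.5974
6 12 source 2.7551
7 14 load 2.8885

Γ_L=0.846154, Γ_S=0.714286; launch V₁=5·25/175=0.714286
k=0 src: V=0.7143
k=1 load: inc=0.714286, refl=0.714286·0.846154=0.6044; V=0.000000+0.714286+0.604396=1.3187
k=2 src: inc=0.604396, refl=0.604396·0.714286=0.4317; V=0.714286+0.604396+0.431711=1.7504
k=3 load: inc=0.431711, refl=0.431711·0.846154=0.3653; V=1.318681+0.431711+0.365294=2.1157
k=4 src: inc=0.365294, refl=0.365294·0.714286=0.2609; V=1.750392+0.365294+0.260924=2.3766
k=5 load: inc=0.260924, refl=0.260924·0.846154=0.2208; V=2.115687+0.260924+0.220782=2.5974
k=6 src: inc=0.220782, refl=0.220782·0.714286=0.1577; V=2.376611+0.220782+0.157702=2.7551
k=7 load: inc=0.157702, refl=0.157702·0.846154=0.1334; V=2.597393+0.157702+0.133440=2.8885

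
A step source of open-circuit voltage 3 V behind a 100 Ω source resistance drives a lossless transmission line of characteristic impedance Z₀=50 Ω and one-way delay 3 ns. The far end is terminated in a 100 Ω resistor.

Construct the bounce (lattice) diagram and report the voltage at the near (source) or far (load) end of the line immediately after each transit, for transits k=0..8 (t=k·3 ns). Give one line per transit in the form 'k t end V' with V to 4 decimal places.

0 0 source 1.0000
1 3 load 1.3333
2 6 source 1.4444
3 9 load 1.4815
4 12 source 1.4938
5 15 load 1.4979
6 18 source 1.4993
7 21 load 1.4998
8 24 source 1.4999

Γ_L=0.333333, Γ_S=0.333333; launch V₁=3·50/150=1.000000
k=0 src: V=1.0000
k=1 load: inc=1.000000, refl=1.000000·0.333333=0.3333; V=0.000000+1.000000+0.333333=1.3333
k=2 src: inc=0.333333, refl=0.333333·0.333333=0.1111; V=1.000000+0.333333+0.111111=1.4444
k=3 load: inc=0.111111, refl=0.111111·0.333333=0.0370; V=1.333333+0.111111+0.037037=1.4815
k=4 src: inc=0.037037, refl=0.037037·0.333333=0.0123; V=1.444444+0.037037+0.012346=1.4938
k=5 load: inc=0.012346, refl=0.012346·0.333333=0.0041; V=1.481481+0.012346+0.004115=1.4979
k=6 src: inc=0.004115, refl=0.004115·0.333333=0.0014; V=1.493827+0.004115+0.001372=1.4993
k=7 load: inc=0.001372, refl=0.001372·0.333333=0.0005; V=1.497942+0.001372+0.000457=1.4998
k=8 src: inc=0.000457, refl=0.000457·0.333333=0.0002; V=1.499314+0.000457+0.000152=1.4999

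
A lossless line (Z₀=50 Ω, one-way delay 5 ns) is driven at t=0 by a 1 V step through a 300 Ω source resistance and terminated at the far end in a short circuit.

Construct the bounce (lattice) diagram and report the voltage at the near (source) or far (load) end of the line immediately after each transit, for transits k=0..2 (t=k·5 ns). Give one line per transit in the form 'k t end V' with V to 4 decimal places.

Γ_L=-1.000000, Γ_S=0.714286; launch V₁=1·50/350=0.142857
k=0 src: V=0.1429
k=1 load: inc=0.142857, refl=0.142857·-1.000000=-0.1429; V=0.000000+0.142857+-0.142857=0.0000
k=2 src: inc=-0.142857, refl=-0.142857·0.714286=-0.1020; V=0.142857+-0.142857+-0.102041=-0.1020

0 0 source 0.1429
1 5 load 0.0000
2 10 source -0.1020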